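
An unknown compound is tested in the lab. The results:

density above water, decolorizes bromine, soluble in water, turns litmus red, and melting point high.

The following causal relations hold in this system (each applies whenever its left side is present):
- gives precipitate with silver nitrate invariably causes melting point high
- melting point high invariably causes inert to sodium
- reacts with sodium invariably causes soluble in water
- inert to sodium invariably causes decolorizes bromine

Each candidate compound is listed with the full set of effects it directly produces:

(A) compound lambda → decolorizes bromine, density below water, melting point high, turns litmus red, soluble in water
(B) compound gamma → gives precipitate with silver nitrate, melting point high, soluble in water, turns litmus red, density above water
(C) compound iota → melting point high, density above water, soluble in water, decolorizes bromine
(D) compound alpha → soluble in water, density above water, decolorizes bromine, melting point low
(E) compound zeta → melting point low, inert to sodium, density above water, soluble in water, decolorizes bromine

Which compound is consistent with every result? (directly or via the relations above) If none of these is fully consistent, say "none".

B

Per-candidate check:
(A) compound lambda — density above water -; decolorizes bromine +; soluble in water +; turns litmus red +; melting point high +
(B) compound gamma — density above water +; decolorizes bromine + (via melting point high → inert to sodium → decolorizes bromine); soluble in water +; turns litmus red +; melting point high +
(C) compound iota — density above water +; decolorizes bromine +; soluble in water +; turns litmus red -; melting point high +
(D) compound alpha — density above water +; decolorizes bromine +; soluble in water +; turns litmus red -; melting point high -
(E) compound zeta — density above water +; decolorizes bromine +; soluble in water +; turns litmus red -; melting point high -
Only (B) is consistent with every observation.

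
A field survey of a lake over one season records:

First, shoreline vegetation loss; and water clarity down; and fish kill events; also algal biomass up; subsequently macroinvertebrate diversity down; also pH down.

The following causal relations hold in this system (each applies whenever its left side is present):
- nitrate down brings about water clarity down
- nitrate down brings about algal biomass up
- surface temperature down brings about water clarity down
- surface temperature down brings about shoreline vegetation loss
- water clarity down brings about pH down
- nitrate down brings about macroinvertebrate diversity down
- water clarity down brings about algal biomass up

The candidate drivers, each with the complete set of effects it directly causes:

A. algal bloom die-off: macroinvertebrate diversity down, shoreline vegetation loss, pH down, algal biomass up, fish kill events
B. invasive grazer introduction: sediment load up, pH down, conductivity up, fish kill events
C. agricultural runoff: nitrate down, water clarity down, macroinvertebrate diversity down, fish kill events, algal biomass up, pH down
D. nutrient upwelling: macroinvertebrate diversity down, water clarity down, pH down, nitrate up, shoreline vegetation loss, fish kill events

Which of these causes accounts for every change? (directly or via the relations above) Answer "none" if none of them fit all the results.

D

Per-candidate check:
(A) algal bloom die-off — does not account for water clarity down
(B) invasive grazer introduction — does not account for shoreline vegetation loss, water clarity down, algal biomass up, macroinvertebrate diversity down
(C) agricultural runoff — shoreline vegetation loss miss; water clarity down match; fish kill events match; algal biomass up match; macroinvertebrate diversity down match; pH down match
(D) nutrient upwelling — accounts for every observation (algal biomass up through water clarity down → algal biomass up)
(D) is the only candidate with no mismatches.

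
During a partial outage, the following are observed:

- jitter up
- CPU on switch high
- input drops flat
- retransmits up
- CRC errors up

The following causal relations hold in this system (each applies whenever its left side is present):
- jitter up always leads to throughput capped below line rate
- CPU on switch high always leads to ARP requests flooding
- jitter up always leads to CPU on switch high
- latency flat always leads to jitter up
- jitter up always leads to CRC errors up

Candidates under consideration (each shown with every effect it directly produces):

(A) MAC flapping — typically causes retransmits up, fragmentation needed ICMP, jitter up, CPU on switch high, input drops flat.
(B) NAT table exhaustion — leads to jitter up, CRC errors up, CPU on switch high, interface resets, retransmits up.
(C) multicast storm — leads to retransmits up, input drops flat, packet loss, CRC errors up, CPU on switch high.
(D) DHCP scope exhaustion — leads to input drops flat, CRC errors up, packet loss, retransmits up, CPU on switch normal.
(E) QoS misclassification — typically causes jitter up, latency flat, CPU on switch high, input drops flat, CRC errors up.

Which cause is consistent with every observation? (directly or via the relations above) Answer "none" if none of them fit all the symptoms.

A

Per-candidate check:
(A) MAC flapping — accounts for every observation (CRC errors up by jitter up → CRC errors up)
(B) NAT table exhaustion — does not account for input drops flat
(C) multicast storm — jitter up -; CPU on switch high +; input drops flat +; retransmits up +; CRC errors up +
(D) DHCP scope exhaustion — jitter up -; CPU on switch high -; input drops flat +; retransmits up +; CRC errors up +
(E) QoS misclassification — does not account for retransmits up
Only (A) is consistent with every observation.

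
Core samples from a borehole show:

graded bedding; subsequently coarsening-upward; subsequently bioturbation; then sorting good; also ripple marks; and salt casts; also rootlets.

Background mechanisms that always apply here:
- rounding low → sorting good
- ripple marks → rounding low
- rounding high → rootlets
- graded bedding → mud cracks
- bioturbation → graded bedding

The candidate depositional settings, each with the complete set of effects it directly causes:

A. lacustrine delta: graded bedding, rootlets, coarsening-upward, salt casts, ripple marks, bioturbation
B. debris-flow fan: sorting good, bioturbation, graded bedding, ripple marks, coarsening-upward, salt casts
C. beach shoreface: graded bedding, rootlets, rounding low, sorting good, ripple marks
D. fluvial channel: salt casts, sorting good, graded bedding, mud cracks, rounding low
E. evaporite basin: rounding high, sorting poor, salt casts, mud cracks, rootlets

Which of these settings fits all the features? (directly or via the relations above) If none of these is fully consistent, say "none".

Testing each hypothesis:
(A) lacustrine delta — accounts for every observation (sorting good via ripple marks → rounding low → sorting good)
(B) debris-flow fan — does not account for rootlets
(C) beach shoreface — does not account for coarsening-upward, bioturbation, salt casts
(D) fluvial channel — graded bedding yes; coarsening-upward NO; bioturbation NO; sorting good yes; ripple marks NO; salt casts yes; rootlets NO
(E) evaporite basin — graded bedding NO; coarsening-upward NO; bioturbation NO; sorting good NO; ripple marks NO; salt casts yes; rootlets yes
(A) is the only candidate with no mismatches.

A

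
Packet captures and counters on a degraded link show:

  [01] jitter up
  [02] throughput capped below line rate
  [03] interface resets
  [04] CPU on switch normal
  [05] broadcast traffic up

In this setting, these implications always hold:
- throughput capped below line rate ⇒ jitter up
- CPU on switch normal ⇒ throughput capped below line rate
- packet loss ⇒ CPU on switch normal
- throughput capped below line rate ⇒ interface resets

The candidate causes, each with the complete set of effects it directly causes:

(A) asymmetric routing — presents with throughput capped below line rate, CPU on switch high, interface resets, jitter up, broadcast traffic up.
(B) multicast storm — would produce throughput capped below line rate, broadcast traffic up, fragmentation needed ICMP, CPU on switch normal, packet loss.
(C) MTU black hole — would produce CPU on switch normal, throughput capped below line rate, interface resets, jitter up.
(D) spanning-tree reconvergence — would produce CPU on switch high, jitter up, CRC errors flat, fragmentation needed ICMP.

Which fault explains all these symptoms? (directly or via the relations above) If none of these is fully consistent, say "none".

B

Testing each hypothesis:
(A) asymmetric routing — fails on CPU on switch normal (predicts CPU on switch high, not CPU on switch normal)
(B) multicast storm — jitter up ✓ (through throughput capped below line rate → jitter up); throughput capped below line rate ✓; interface resets ✓ (through throughput capped below line rate → interface resets); CPU on switch normal ✓; broadcast traffic up ✓
(C) MTU black hole — jitter up ✓; throughput capped below line rate ✓; interface resets ✓; CPU on switch normal ✓; broadcast traffic up ✗
(D) spanning-tree reconvergence — fails on throughput capped below line rate, interface resets, CPU on switch normal, broadcast traffic up (predicts CPU on switch high, not CPU on switch normal)
(B) alone accounts for all the evidence.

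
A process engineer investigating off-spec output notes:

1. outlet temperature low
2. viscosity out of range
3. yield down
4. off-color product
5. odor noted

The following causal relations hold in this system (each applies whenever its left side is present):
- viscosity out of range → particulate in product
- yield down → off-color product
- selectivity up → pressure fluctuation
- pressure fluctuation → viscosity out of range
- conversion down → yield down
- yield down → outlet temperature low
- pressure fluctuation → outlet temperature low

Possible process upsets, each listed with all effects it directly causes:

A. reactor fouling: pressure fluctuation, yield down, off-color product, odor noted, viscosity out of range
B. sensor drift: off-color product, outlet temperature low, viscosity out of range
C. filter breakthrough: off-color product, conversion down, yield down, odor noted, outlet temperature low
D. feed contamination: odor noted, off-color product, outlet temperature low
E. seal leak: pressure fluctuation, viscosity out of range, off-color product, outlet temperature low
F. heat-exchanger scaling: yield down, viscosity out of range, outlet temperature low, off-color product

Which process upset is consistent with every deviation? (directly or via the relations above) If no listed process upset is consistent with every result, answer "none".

A

For each candidate, compare predicted effects to what was observed:
(A) reactor fouling — accounts for every observation (outlet temperature low via yield down → outlet temperature low)
(B) sensor drift — does not account for yield down, odor noted
(C) filter breakthrough — outlet temperature low yes; viscosity out of range NO; yield down yes; off-color product yes; odor noted yes
(D) feed contamination — does not account for viscosity out of range, yield down
(E) seal leak — outlet temperature low yes; viscosity out of range yes; yield down NO; off-color product yes; odor noted NO
(F) heat-exchanger scaling — does not account for odor noted
(A) is the only candidate with no mismatches.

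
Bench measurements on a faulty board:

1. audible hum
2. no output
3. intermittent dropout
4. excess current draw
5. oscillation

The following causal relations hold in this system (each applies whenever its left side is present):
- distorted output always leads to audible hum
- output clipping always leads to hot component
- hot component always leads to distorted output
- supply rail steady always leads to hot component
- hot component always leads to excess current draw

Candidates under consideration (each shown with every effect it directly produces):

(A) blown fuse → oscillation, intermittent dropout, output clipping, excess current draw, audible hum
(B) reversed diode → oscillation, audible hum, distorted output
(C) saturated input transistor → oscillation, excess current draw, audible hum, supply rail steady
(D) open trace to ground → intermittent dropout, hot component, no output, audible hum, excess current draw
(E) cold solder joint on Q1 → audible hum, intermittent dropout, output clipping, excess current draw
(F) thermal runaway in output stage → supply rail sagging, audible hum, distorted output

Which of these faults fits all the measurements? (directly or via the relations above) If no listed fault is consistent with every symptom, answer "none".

Per-candidate check:
(A) blown fuse — audible hum ✓; no output ✗; intermittent dropout ✓; excess current draw ✓; oscillation ✓
(B) reversed diode — audible hum ✓; no output ✗; intermittent dropout ✗; excess current draw ✗; oscillation ✓
(C) saturated input transistor — does not account for no output, intermittent dropout
(D) open trace to ground — audible hum ✓; no output ✓; intermittent dropout ✓; excess current draw ✓; oscillation ✗
(E) cold solder joint on Q1 — audible hum ✓; no output ✗; intermittent dropout ✓; excess current draw ✓; oscillation ✗
(F) thermal runaway in output stage — does not account for no output, intermittent dropout, excess current draw, oscillation
Every candidate fails on at least one observation.

none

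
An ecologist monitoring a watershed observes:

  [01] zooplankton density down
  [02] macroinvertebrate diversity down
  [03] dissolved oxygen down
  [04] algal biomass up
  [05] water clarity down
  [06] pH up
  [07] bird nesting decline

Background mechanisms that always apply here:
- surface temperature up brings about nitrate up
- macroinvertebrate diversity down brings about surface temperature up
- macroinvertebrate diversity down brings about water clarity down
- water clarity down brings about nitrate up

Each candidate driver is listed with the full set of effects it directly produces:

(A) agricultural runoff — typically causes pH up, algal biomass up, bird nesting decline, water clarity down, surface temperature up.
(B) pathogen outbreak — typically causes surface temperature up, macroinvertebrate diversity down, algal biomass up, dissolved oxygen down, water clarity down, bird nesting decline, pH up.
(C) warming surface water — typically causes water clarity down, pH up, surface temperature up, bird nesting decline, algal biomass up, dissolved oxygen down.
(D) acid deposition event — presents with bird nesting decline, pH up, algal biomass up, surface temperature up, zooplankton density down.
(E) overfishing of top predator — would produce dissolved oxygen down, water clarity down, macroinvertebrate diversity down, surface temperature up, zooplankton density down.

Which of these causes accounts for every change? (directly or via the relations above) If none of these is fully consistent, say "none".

none

Checking each candidate against the observations:
(A) agricultural runoff — zooplankton density down miss; macroinvertebrate diversity down miss; dissolved oxygen down miss; algal biomass up match; water clarity down match; pH up match; bird nesting decline match
(B) pathogen outbreak — does not account for zooplankton density down
(C) warming surface water — zooplankton density down miss; macroinvertebrate diversity down miss; dissolved oxygen down match; algal biomass up match; water clarity down match; pH up match; bird nesting decline match
(D) acid deposition event — zooplankton density down match; macroinvertebrate diversity down miss; dissolved oxygen down miss; algal biomass up match; water clarity down miss; pH up match; bird nesting decline match
(E) overfishing of top predator — zooplankton density down match; macroinvertebrate diversity down match; dissolved oxygen down match; algal biomass up miss; water clarity down match; pH up miss; bird nesting decline miss
Every candidate fails on at least one observation.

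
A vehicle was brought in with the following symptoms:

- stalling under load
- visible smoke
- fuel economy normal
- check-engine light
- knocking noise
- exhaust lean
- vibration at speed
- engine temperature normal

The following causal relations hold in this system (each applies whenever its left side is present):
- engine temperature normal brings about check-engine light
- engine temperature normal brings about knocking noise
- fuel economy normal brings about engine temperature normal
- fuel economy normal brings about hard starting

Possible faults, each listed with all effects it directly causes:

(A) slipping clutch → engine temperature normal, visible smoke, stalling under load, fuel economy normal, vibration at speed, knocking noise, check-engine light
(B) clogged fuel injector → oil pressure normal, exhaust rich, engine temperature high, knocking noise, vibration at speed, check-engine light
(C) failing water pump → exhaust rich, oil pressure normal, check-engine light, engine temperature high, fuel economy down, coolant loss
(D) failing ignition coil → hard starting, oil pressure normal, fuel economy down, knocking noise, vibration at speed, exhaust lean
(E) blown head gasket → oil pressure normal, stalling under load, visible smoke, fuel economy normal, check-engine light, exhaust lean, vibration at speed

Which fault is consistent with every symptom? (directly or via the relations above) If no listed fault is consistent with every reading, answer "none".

E

For each candidate, compare predicted effects to what was observed:
(A) slipping clutch — does not account for exhaust lean
(B) clogged fuel injector — stalling under load miss; visible smoke miss; fuel economy normal miss; check-engine light match; knocking noise match; exhaust lean miss; vibration at speed match; engine temperature normal miss
(C) failing water pump — stalling under load miss; visible smoke miss; fuel economy normal miss; check-engine light match; knocking noise miss; exhaust lean miss; vibration at speed miss; engine temperature normal miss
(D) failing ignition coil — fails on stalling under load, visible smoke, fuel economy normal, check-engine light, engine temperature normal (predicts fuel economy down, not fuel economy normal)
(E) blown head gasket — accounts for every observation (knocking noise by fuel economy normal → engine temperature normal → knocking noise)
(E) is the only candidate with no mismatches.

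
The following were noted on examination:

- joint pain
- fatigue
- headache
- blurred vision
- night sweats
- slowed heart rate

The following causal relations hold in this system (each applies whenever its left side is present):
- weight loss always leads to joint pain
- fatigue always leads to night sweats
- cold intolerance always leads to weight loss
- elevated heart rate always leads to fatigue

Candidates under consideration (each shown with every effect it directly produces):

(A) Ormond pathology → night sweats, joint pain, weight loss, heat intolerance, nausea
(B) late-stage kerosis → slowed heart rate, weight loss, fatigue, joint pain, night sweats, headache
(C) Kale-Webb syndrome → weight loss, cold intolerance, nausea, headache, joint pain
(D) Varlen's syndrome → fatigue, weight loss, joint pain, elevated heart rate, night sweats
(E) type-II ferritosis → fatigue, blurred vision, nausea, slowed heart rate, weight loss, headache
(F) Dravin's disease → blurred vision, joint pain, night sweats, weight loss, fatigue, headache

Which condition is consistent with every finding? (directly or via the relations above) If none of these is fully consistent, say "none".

Testing each hypothesis:
(A) Ormond pathology — joint pain match; fatigue miss; headache miss; blurred vision miss; night sweats match; slowed heart rate miss
(B) late-stage kerosis — does not account for blurred vision
(C) Kale-Webb syndrome — does not account for fatigue, blurred vision, night sweats, slowed heart rate
(D) Varlen's syndrome — joint pain match; fatigue match; headache miss; blurred vision miss; night sweats match; slowed heart rate miss
(E) type-II ferritosis — joint pain match (by weight loss → joint pain); fatigue match; headache match; blurred vision match; night sweats match (by fatigue → night sweats); slowed heart rate match
(F) Dravin's disease — joint pain match; fatigue match; headache match; blurred vision match; night sweats match; slowed heart rate miss
(E) is the only candidate with no mismatches.

E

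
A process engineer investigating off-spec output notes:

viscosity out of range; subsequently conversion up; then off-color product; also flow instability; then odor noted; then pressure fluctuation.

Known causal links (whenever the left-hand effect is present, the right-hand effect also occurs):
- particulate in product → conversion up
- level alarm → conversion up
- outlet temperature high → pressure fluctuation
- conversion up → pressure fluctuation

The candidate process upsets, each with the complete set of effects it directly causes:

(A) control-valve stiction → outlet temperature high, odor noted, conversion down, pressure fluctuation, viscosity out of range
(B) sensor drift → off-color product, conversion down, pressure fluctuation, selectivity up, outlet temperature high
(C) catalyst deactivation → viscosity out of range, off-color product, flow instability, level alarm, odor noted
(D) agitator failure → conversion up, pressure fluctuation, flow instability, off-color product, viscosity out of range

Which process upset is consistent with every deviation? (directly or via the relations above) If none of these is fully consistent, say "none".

Checking each candidate against the observations:
(A) control-valve stiction — fails on conversion up, off-color product, flow instability (predicts conversion down, not conversion up)
(B) sensor drift — fails on viscosity out of range, conversion up, flow instability, odor noted (predicts conversion down, not conversion up)
(C) catalyst deactivation — accounts for every observation (conversion up through level alarm → conversion up)
(D) agitator failure — viscosity out of range match; conversion up match; off-color product match; flow instability match; odor noted miss; pressure fluctuation match
(C) is the only candidate with no mismatches.

C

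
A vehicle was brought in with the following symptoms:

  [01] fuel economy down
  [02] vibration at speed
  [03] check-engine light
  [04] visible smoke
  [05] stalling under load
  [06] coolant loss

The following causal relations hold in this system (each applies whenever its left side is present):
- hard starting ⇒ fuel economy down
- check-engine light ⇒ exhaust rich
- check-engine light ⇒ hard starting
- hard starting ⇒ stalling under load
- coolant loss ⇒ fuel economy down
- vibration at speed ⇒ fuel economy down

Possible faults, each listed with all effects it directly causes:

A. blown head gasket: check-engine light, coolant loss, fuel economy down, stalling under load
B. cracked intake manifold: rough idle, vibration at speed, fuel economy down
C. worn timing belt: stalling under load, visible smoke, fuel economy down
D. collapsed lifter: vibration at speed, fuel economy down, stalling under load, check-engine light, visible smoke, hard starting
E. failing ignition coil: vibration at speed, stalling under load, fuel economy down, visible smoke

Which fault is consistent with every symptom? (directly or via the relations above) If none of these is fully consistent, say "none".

For each candidate, compare predicted effects to what was observed:
(A) blown head gasket — does not account for vibration at speed, visible smoke
(B) cracked intake manifold — fuel economy down yes; vibration at speed yes; check-engine light NO; visible smoke NO; stalling under load NO; coolant loss NO
(C) worn timing belt — fuel economy down yes; vibration at speed NO; check-engine light NO; visible smoke yes; stalling under load yes; coolant loss NO
(D) collapsed lifter — fuel economy down yes; vibration at speed yes; check-engine light yes; visible smoke yes; stalling under load yes; coolant loss NO
(E) failing ignition coil — does not account for check-engine light, coolant loss
Every candidate fails on at least one observation.

none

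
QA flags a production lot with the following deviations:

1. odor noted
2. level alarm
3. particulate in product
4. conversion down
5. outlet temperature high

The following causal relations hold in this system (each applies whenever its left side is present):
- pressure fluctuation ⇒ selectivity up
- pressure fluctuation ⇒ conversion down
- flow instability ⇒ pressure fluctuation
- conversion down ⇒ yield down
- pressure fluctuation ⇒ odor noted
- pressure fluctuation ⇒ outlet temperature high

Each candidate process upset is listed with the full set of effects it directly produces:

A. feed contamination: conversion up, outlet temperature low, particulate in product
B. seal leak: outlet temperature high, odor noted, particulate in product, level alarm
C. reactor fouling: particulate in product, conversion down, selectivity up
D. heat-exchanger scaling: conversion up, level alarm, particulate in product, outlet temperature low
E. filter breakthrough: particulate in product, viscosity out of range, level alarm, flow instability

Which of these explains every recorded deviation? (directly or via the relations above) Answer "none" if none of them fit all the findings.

Checking each candidate against the observations:
(A) feed contamination — odor noted ✗; level alarm ✗; particulate in product ✓; conversion down ✗; outlet temperature high ✗
(B) seal leak — does not account for conversion down
(C) reactor fouling — odor noted ✗; level alarm ✗; particulate in product ✓; conversion down ✓; outlet temperature high ✗
(D) heat-exchanger scaling — fails on odor noted, conversion down, outlet temperature high (predicts conversion up, not conversion down; predicts outlet temperature low, not outlet temperature high)
(E) filter breakthrough — odor noted ✓ (by flow instability → pressure fluctuation → odor noted); level alarm ✓; particulate in product ✓; conversion down ✓ (by flow instability → pressure fluctuation → conversion down); outlet temperature high ✓ (by flow instability → pressure fluctuation → outlet temperature high)
Only (E) is consistent with every observation.

E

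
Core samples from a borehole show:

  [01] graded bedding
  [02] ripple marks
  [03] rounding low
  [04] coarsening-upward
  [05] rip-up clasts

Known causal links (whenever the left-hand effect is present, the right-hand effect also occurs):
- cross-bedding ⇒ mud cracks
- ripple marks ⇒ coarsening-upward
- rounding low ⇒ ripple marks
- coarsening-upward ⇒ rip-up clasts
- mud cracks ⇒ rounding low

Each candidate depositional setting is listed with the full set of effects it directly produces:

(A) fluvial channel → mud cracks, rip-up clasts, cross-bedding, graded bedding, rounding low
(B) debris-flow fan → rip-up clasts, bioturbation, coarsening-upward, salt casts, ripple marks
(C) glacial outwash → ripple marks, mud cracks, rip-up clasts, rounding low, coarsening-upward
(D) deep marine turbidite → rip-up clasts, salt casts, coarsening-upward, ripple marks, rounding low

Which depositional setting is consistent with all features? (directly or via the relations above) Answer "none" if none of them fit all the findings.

Per-candidate check:
(A) fluvial channel — graded bedding yes; ripple marks yes (through rounding low → ripple marks); rounding low yes; coarsening-upward yes (through rounding low → ripple marks → coarsening-upward); rip-up clasts yes
(B) debris-flow fan — does not account for graded bedding, rounding low
(C) glacial outwash — does not account for graded bedding
(D) deep marine turbidite — does not account for graded bedding
(A) alone accounts for all the evidence.

A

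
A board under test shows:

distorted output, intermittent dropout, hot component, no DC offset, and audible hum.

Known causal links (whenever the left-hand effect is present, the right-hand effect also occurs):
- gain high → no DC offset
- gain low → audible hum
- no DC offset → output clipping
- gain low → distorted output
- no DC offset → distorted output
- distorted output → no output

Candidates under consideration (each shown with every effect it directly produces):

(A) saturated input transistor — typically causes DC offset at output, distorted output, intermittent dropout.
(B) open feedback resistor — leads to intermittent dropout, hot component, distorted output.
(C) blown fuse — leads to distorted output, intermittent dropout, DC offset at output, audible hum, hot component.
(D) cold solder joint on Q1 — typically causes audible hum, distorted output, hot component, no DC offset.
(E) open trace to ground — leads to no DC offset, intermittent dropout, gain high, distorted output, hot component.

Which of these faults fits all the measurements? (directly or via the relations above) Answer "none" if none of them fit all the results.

Per-candidate check:
(A) saturated input transistor — fails on hot component, no DC offset, audible hum (predicts DC offset at output, not no DC offset)
(B) open feedback resistor — distorted output match; intermittent dropout match; hot component match; no DC offset miss; audible hum miss
(C) blown fuse — fails on no DC offset (predicts DC offset at output, not no DC offset)
(D) cold solder joint on Q1 — does not account for intermittent dropout
(E) open trace to ground — does not account for audible hum
Every candidate fails on at least one observation.

none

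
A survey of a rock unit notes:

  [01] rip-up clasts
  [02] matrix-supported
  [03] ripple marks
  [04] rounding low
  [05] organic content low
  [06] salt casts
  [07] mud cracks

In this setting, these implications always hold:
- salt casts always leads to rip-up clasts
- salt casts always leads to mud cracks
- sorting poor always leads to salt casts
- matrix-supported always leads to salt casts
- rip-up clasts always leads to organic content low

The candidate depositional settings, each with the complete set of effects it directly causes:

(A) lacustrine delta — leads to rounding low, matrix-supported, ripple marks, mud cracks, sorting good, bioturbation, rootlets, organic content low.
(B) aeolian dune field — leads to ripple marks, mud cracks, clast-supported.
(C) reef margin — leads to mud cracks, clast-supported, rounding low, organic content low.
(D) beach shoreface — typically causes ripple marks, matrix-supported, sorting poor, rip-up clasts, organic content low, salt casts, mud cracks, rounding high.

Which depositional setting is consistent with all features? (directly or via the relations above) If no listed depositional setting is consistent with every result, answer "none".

A

For each candidate, compare predicted effects to what was observed:
(A) lacustrine delta — accounts for every observation (rip-up clasts by matrix-supported → salt casts → rip-up clasts)
(B) aeolian dune field — fails on rip-up clasts, matrix-supported, rounding low, organic content low, salt casts (predicts clast-supported, not matrix-supported)
(C) reef margin — rip-up clasts miss; matrix-supported miss; ripple marks miss; rounding low match; organic content low match; salt casts miss; mud cracks match
(D) beach shoreface — rip-up clasts match; matrix-supported match; ripple marks match; rounding low miss; organic content low match; salt casts match; mud cracks match
(A) is the only candidate with no mismatches.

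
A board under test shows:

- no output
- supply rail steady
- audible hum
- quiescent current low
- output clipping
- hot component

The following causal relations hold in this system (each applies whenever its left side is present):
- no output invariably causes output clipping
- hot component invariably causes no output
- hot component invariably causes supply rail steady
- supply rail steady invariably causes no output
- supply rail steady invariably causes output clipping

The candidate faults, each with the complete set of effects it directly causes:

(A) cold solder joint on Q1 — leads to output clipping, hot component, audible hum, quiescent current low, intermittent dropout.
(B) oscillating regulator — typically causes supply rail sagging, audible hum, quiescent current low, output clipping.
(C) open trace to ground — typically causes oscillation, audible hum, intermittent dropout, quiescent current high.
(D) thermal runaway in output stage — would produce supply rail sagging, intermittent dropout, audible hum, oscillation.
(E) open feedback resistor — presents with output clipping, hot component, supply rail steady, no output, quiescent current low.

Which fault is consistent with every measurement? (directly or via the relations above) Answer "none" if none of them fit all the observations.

Testing each hypothesis:
(A) cold solder joint on Q1 — accounts for every observation (no output through hot component → no output)
(B) oscillating regulator — no output ✗; supply rail steady ✗; audible hum ✓; quiescent current low ✓; output clipping ✓; hot component ✗
(C) open trace to ground — fails on no output, supply rail steady, quiescent current low, output clipping, hot component (predicts quiescent current high, not quiescent current low)
(D) thermal runaway in output stage — fails on no output, supply rail steady, quiescent current low, output clipping, hot component (predicts supply rail sagging, not supply rail steady)
(E) open feedback resistor — does not account for audible hum
Only (A) is consistent with every observation.

A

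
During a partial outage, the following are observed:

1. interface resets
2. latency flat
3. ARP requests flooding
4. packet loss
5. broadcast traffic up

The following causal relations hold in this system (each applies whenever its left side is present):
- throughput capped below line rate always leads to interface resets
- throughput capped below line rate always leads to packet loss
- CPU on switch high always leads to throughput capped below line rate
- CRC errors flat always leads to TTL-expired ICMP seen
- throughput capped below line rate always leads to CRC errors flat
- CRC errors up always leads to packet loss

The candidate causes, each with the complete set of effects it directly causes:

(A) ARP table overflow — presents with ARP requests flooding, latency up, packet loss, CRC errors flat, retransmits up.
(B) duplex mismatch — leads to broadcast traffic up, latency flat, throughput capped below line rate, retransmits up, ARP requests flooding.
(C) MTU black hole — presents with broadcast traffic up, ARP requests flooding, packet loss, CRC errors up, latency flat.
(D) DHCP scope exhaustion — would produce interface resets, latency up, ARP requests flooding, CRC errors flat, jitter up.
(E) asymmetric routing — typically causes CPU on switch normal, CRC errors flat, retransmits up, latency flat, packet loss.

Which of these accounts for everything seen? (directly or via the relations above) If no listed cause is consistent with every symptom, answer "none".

B

Per-candidate check:
(A) ARP table overflow — interface resets NO; latency flat NO; ARP requests flooding yes; packet loss yes; broadcast traffic up NO
(B) duplex mismatch — interface resets yes (via throughput capped below line rate → interface resets); latency flat yes; ARP requests flooding yes; packet loss yes (via throughput capped below line rate → packet loss); broadcast traffic up yes
(C) MTU black hole — does not account for interface resets
(D) DHCP scope exhaustion — fails on latency flat, packet loss, broadcast traffic up (predicts latency up, not latency flat)
(E) asymmetric routing — does not account for interface resets, ARP requests flooding, broadcast traffic up
Only (B) is consistent with every observation.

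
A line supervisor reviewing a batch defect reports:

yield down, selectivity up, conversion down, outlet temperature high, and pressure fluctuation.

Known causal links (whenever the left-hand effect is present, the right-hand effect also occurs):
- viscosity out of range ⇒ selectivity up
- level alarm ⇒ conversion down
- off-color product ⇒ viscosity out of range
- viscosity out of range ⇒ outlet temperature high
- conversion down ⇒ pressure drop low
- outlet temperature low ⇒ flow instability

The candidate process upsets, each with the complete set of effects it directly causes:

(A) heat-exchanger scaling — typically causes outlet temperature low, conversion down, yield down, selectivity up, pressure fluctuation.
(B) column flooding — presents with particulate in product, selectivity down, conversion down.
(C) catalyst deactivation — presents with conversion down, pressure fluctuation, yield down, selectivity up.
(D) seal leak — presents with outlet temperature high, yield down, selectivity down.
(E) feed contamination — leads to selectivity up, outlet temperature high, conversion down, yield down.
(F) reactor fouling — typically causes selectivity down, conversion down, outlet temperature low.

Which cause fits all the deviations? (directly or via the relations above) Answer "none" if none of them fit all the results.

none

Per-candidate check:
(A) heat-exchanger scaling — yield down yes; selectivity up yes; conversion down yes; outlet temperature high NO; pressure fluctuation yes
(B) column flooding — yield down NO; selectivity up NO; conversion down yes; outlet temperature high NO; pressure fluctuation NO
(C) catalyst deactivation — does not account for outlet temperature high
(D) seal leak — yield down yes; selectivity up NO; conversion down NO; outlet temperature high yes; pressure fluctuation NO
(E) feed contamination — does not account for pressure fluctuation
(F) reactor fouling — fails on yield down, selectivity up, outlet temperature high, pressure fluctuation (predicts selectivity down, not selectivity up; predicts outlet temperature low, not outlet temperature high)
None of the listed candidates fits everything.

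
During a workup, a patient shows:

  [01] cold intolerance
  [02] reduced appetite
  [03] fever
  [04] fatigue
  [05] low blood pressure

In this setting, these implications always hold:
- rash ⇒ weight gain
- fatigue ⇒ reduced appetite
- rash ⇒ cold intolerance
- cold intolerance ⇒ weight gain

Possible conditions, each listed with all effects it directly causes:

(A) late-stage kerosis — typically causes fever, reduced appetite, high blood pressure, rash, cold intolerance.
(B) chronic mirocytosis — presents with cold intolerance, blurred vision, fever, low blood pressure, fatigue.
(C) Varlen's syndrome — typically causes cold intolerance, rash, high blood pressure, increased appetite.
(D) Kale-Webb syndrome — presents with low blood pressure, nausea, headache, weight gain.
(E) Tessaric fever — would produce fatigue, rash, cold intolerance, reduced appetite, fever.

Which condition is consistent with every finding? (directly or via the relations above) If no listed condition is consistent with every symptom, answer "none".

B

Checking each candidate against the observations:
(A) late-stage kerosis — cold intolerance yes; reduced appetite yes; fever yes; fatigue NO; low blood pressure NO
(B) chronic mirocytosis — accounts for every observation (reduced appetite through fatigue → reduced appetite)
(C) Varlen's syndrome — cold intolerance yes; reduced appetite NO; fever NO; fatigue NO; low blood pressure NO
(D) Kale-Webb syndrome — cold intolerance NO; reduced appetite NO; fever NO; fatigue NO; low blood pressure yes
(E) Tessaric fever — does not account for low blood pressure
Only (B) is consistent with every observation.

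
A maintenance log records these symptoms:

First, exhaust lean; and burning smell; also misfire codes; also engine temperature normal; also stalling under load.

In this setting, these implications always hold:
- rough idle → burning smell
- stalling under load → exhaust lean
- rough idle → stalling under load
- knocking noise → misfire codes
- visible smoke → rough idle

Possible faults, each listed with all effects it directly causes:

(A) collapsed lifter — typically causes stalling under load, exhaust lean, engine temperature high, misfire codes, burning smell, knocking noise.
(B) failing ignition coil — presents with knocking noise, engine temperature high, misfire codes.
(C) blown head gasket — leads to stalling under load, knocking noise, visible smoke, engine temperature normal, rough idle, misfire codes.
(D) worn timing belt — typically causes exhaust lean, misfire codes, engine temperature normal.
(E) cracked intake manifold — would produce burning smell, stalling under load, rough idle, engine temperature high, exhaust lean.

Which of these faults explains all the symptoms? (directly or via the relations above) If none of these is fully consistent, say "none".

Per-candidate check:
(A) collapsed lifter — fails on engine temperature normal (predicts engine temperature high, not engine temperature normal)
(B) failing ignition coil — exhaust lean miss; burning smell miss; misfire codes match; engine temperature normal miss; stalling under load miss
(C) blown head gasket — exhaust lean match (by stalling under load → exhaust lean); burning smell match (by rough idle → burning smell); misfire codes match; engine temperature normal match; stalling under load match
(D) worn timing belt — exhaust lean match; burning smell miss; misfire codes match; engine temperature normal match; stalling under load miss
(E) cracked intake manifold — fails on misfire codes, engine temperature normal (predicts engine temperature high, not engine temperature normal)
(C) alone accounts for all the evidence.

C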